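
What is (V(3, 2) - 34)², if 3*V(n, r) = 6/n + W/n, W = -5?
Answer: 93025/81 ≈ 1148.5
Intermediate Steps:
V(n, r) = 1/(3*n) (V(n, r) = (6/n - 5/n)/3 = 1/(3*n))
(V(3, 2) - 34)² = ((⅓)/3 - 34)² = ((⅓)*(⅓) - 34)² = (⅑ - 34)² = (-305/9)² = 93025/81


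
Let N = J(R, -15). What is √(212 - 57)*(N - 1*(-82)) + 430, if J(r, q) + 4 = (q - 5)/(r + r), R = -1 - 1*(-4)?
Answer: 430 + 224*√155/3 ≈ 1359.6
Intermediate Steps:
R = 3 (R = -1 + 4 = 3)
J(r, q) = -4 + (-5 + q)/(2*r) (J(r, q) = -4 + (q - 5)/(r + r) = -4 + (-5 + q)/((2*r)) = -4 + (-5 + q)*(1/(2*r)) = -4 + (-5 + q)/(2*r))
N = -22/3 (N = (½)*(-5 - 15 - 8*3)/3 = (½)*(⅓)*(-5 - 15 - 24) = (½)*(⅓)*(-44) = -22/3 ≈ -7.3333)
√(212 - 57)*(N - 1*(-82)) + 430 = √(212 - 57)*(-22/3 - 1*(-82)) + 430 = √155*(-22/3 + 82) + 430 = √155*(224/3) + 430 = 224*√155/3 + 430 = 430 + 224*√155/3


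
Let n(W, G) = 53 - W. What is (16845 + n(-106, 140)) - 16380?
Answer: 624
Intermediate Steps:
(16845 + n(-106, 140)) - 16380 = (16845 + (53 - 1*(-106))) - 16380 = (16845 + (53 + 106)) - 16380 = (16845 + 159) - 16380 = 17004 - 16380 = 624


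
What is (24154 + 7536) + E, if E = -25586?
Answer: 6104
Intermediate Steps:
(24154 + 7536) + E = (24154 + 7536) - 25586 = 31690 - 25586 = 6104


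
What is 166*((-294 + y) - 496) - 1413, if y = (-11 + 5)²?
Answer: -126577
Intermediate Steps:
y = 36 (y = (-6)² = 36)
166*((-294 + y) - 496) - 1413 = 166*((-294 + 36) - 496) - 1413 = 166*(-258 - 496) - 1413 = 166*(-754) - 1413 = -125164 - 1413 = -126577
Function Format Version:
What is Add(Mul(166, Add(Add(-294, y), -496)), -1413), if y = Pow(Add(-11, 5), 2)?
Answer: -126577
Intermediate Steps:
y = 36 (y = Pow(-6, 2) = 36)
Add(Mul(166, Add(Add(-294, y), -496)), -1413) = Add(Mul(166, Add(Add(-294, 36), -496)), -1413) = Add(Mul(166, Add(-258, -496)), -1413) = Add(Mul(166, -754), -1413) = Add(-125164, -1413) = -126577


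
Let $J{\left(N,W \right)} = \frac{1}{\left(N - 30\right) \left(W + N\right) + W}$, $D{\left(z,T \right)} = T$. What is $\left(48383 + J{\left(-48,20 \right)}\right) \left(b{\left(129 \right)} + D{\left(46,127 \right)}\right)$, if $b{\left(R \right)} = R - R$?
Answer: $\frac{13542788891}{2204} \approx 6.1446 \cdot 10^{6}$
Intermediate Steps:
$b{\left(R \right)} = 0$
$J{\left(N,W \right)} = \frac{1}{W + \left(-30 + N\right) \left(N + W\right)}$ ($J{\left(N,W \right)} = \frac{1}{\left(-30 + N\right) \left(N + W\right) + W} = \frac{1}{W + \left(-30 + N\right) \left(N + W\right)}$)
$\left(48383 + J{\left(-48,20 \right)}\right) \left(b{\left(129 \right)} + D{\left(46,127 \right)}\right) = \left(48383 + \frac{1}{\left(-48\right)^{2} - -1440 - 580 - 960}\right) \left(0 + 127\right) = \left(48383 + \frac{1}{2304 + 1440 - 580 - 960}\right) 127 = \left(48383 + \frac{1}{2204}\right) 127 = \frac{106636133}{2204} \cdot 127 = \frac{13542788891}{2204}$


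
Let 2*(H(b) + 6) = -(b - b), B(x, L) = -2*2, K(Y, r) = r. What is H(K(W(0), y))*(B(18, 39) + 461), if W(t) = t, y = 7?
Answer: -2742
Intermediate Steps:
B(x, L) = -4
H(b) = -6 (H(b) = -6 + (-(b - b))/2 = -6 + (-1*0)/2 = -6 + (1/2)*0 = -6 + 0 = -6)
H(K(W(0), y))*(B(18, 39) + 461) = -6*(-4 + 461) = -6*457 = -2742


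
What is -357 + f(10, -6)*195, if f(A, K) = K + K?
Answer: -2697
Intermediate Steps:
f(A, K) = 2*K
-357 + f(10, -6)*195 = -357 + (2*(-6))*195 = -357 - 12*195 = -357 - 2340 = -2697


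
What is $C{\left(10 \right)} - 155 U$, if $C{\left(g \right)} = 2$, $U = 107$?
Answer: $-16583$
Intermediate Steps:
$C{\left(10 \right)} - 155 U = 2 - 16585 = -16583$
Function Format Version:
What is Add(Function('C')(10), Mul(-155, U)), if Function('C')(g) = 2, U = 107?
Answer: -16583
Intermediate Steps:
Add(Function('C')(10), Mul(-155, U)) = Add(2, Mul(-155, 107)) = Add(2, -16585) = -16583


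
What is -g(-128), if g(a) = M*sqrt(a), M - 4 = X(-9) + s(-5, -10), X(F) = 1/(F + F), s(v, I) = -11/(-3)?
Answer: -548*I*sqrt(2)/9 ≈ -86.11*I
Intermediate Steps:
s(v, I) = 11/3 (s(v, I) = -11*(-1/3) = 11/3)
X(F) = 1/(2*F)
M = 137/18 (M = 4 + ((1/2)/(-9) + 11/3) = 4 + ((1/2)*(-1/9) + 11/3) = 4 + (-1/18 + 11/3) = 4 + 65/18 = 137/18 ≈ 7.6111)
g(a) = 137*sqrt(a)/18
-g(-128) = -137*sqrt(-128)/18 = -137*8*I*sqrt(2)/18 = -548*I*sqrt(2)/9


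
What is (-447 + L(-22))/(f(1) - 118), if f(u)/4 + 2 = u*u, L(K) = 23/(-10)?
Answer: 4493/1220 ≈ 3.6828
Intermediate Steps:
L(K) = -23/10 (L(K) = 23*(-⅒) = -23/10)
f(u) = -8 + 4*u² (f(u) = -8 + 4*(u*u) = -8 + 4*u²)
(-447 + L(-22))/(f(1) - 118) = (-447 - 23/10)/((-8 + 4*1²) - 118) = -4493/(10*((-8 + 4*1) - 118)) = -4493/(10*((-8 + 4) - 118)) = -4493/(10*(-4 - 118)) = -4493/10/(-122) = -4493/10*(-1/122) = 4493/1220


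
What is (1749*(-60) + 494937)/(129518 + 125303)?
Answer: 389997/254821 ≈ 1.5305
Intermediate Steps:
(1749*(-60) + 494937)/(129518 + 125303) = (-104940 + 494937)/254821 = 389997*(1/254821) = 389997/254821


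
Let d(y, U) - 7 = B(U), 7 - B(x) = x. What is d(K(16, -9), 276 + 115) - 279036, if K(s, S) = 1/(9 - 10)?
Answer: -279413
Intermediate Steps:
K(s, S) = -1 (K(s, S) = 1/(-1) = -1)
B(x) = 7 - x
d(y, U) = 14 - U (d(y, U) = 7 + (7 - U) = 14 - U)
d(K(16, -9), 276 + 115) - 279036 = (14 - (276 + 115)) - 279036 = (14 - 1*391) - 279036 = (14 - 391) - 279036 = -377 - 279036 = -279413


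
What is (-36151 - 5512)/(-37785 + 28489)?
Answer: 41663/9296 ≈ 4.4818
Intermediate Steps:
(-36151 - 5512)/(-37785 + 28489) = -41663/(-9296) = -41663*(-1/9296) = 41663/9296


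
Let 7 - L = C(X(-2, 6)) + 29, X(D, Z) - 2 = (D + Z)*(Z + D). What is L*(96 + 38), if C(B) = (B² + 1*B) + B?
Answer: -51188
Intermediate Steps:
X(D, Z) = 2 + (D + Z)² (X(D, Z) = 2 + (D + Z)*(Z + D) = 2 + (D + Z)*(D + Z) = 2 + (D + Z)²)
C(B) = B² + 2*B (C(B) = (B² + B) + B = (B + B²) + B = B² + 2*B)
L = -382 (L = 7 - ((2 + (-2 + 6)²)*(2 + (2 + (-2 + 6)²)) + 29) = 7 - ((2 + 4²)*(2 + (2 + 4²)) + 29) = 7 - ((2 + 16)*(2 + (2 + 16)) + 29) = 7 - (18*(2 + 18) + 29) = 7 - (18*20 + 29) = 7 - (360 + 29) = 7 - 1*389 = 7 - 389 = -382)
L*(96 + 38) = -382*(96 + 38) = -382*134 = -51188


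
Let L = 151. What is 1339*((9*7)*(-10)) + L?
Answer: -843419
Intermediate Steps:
1339*((9*7)*(-10)) + L = 1339*((9*7)*(-10)) + 151 = 1339*(63*(-10)) + 151 = 1339*(-630) + 151 = -843570 + 151 = -843419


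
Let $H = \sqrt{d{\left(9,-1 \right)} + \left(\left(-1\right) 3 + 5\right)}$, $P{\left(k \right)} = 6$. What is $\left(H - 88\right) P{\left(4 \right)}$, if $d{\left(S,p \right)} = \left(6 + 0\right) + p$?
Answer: $-528 + 6 \sqrt{7} \approx -512.13$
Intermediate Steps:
$d{\left(S,p \right)} = 6 + p$
$H = \sqrt{7}$ ($H = \sqrt{\left(6 - 1\right) + \left(\left(-1\right) 3 + 5\right)} = \sqrt{5 + \left(-3 + 5\right)} = \sqrt{5 + 2} = \sqrt{7} \approx 2.6458$)
$\left(H - 88\right) P{\left(4 \right)} = \left(\sqrt{7} - 88\right) 6 = \left(-88 + \sqrt{7}\right) 6 = -528 + 6 \sqrt{7}$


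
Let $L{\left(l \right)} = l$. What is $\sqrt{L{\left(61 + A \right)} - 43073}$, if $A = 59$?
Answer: $i \sqrt{42953} \approx 207.25 i$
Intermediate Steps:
$\sqrt{L{\left(61 + A \right)} - 43073} = \sqrt{\left(61 + 59\right) - 43073} = \sqrt{120 - 43073} = \sqrt{-42953} = i \sqrt{42953}$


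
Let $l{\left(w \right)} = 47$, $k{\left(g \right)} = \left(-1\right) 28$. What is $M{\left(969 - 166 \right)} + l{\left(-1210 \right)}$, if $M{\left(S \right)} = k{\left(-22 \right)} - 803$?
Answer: $-784$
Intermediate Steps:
$k{\left(g \right)} = -28$
$M{\left(S \right)} = -831$ ($M{\left(S \right)} = -28 - 803 = -831$)
$M{\left(969 - 166 \right)} + l{\left(-1210 \right)} = -831 + 47 = -784$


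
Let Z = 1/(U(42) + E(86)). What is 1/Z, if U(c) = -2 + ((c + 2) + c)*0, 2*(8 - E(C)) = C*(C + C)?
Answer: -7390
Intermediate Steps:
E(C) = 8 - C² (E(C) = 8 - C*(C + C)/2 = 8 - C*2*C/2 = 8 - C²)
U(c) = -2 (U(c) = -2 + ((2 + c) + c)*0 = -2 + (2 + 2*c)*0 = -2 + 0 = -2)
Z = -1/7390 (Z = 1/(-2 + (8 - 1*86²)) = 1/(-2 + (8 - 1*7396)) = 1/(-2 + (8 - 7396)) = 1/(-2 - 7388) = 1/(-7390) = -1/7390 ≈ -0.00013532)
1/Z = 1/(-1/7390) = -7390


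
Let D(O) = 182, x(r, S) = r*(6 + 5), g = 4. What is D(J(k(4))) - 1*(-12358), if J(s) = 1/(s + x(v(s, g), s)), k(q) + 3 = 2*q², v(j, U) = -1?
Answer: 12540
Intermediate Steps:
x(r, S) = 11*r (x(r, S) = r*11 = 11*r)
k(q) = -3 + 2*q²
J(s) = 1/(-11 + s) (J(s) = 1/(s + 11*(-1)) = 1/(s - 11) = 1/(-11 + s))
D(J(k(4))) - 1*(-12358) = 182 - 1*(-12358) = 182 + 12358 = 12540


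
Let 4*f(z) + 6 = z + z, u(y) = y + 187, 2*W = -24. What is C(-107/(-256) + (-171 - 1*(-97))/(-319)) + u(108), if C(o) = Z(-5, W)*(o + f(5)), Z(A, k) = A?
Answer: 23417175/81664 ≈ 286.75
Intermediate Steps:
W = -12 (W = (½)*(-24) = -12)
u(y) = 187 + y
f(z) = -3/2 + z/2 (f(z) = -3/2 + (z + z)/4 = -3/2 + (2*z)/4 = -3/2 + z/2)
C(o) = -5 - 5*o (C(o) = -5*(o + (-3/2 + (½)*5)) = -5*(o + (-3/2 + 5/2)) = -5*(o + 1) = -5*(1 + o) = -5 - 5*o)
C(-107/(-256) + (-171 - 1*(-97))/(-319)) + u(108) = (-5 - 5*(-107/(-256) + (-171 - 1*(-97))/(-319))) + (187 + 108) = (-5 - 5*(-107*(-1/256) + (-171 + 97)*(-1/319))) + 295 = (-5 - 5*(107/256 - 74*(-1/319))) + 295 = (-5 - 5*(107/256 + 74/319)) + 295 = (-5 - 5*53077/81664) + 295 = (-5 - 265385/81664) + 295 = -673705/81664 + 295 = 23417175/81664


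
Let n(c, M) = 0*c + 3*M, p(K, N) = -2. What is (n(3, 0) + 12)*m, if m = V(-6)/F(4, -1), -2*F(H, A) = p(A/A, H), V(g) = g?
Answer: -72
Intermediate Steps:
F(H, A) = 1 (F(H, A) = -½*(-2) = 1)
n(c, M) = 3*M (n(c, M) = 0 + 3*M = 3*M)
m = -6 (m = -6/1 = -6*1 = -6)
(n(3, 0) + 12)*m = (3*0 + 12)*(-6) = (0 + 12)*(-6) = 12*(-6) = -72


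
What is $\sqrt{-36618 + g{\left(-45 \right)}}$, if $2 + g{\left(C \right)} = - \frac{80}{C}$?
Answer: $\frac{2 i \sqrt{82391}}{3} \approx 191.36 i$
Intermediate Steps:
$g{\left(C \right)} = -2 - \frac{80}{C}$
$\sqrt{-36618 + g{\left(-45 \right)}} = \sqrt{-36618 - \left(2 + \frac{80}{-45}\right)} = \sqrt{-36618 - \frac{2}{9}} = \sqrt{- \frac{329564}{9}} = \frac{2 i \sqrt{82391}}{3}$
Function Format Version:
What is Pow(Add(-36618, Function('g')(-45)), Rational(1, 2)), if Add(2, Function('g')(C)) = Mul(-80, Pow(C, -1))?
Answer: Mul(Rational(2, 3), I, Pow(82391, Rational(1, 2))) ≈ Mul(191.36, I)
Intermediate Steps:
Function('g')(C) = Add(-2, Mul(-80, Pow(C, -1)))
Pow(Add(-36618, Function('g')(-45)), Rational(1, 2)) = Pow(Add(-36618, Add(-2, Mul(-80, Pow(-45, -1)))), Rational(1, 2)) = Pow(Add(-36618, Add(-2, Mul(-80, Rational(-1, 45)))), Rational(1, 2)) = Pow(Add(-36618, Add(-2, Rational(16, 9))), Rational(1, 2)) = Pow(Add(-36618, Rational(-2, 9)), Rational(1, 2)) = Pow(Rational(-329564, 9), Rational(1, 2)) = Mul(Rational(2, 3), I, Pow(82391, Rational(1, 2)))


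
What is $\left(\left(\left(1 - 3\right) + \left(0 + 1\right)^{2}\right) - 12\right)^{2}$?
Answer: $169$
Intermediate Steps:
$\left(\left(\left(1 - 3\right) + \left(0 + 1\right)^{2}\right) - 12\right)^{2} = \left(\left(-2 + 1^{2}\right) - 12\right)^{2} = \left(\left(-2 + 1\right) - 12\right)^{2} = \left(-1 - 12\right)^{2} = \left(-13\right)^{2} = 169$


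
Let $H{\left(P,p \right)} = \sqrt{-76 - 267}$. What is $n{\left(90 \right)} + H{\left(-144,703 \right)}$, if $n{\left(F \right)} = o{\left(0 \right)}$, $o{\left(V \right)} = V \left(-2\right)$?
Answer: $7 i \sqrt{7} \approx 18.52 i$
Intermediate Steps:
$H{\left(P,p \right)} = 7 i \sqrt{7}$ ($H{\left(P,p \right)} = \sqrt{-343} = 7 i \sqrt{7}$)
$o{\left(V \right)} = - 2 V$
$n{\left(F \right)} = 0$ ($n{\left(F \right)} = \left(-2\right) 0 = 0$)
$n{\left(90 \right)} + H{\left(-144,703 \right)} = 0 + 7 i \sqrt{7} = 7 i \sqrt{7}$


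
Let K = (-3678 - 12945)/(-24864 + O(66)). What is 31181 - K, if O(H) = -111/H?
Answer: 17057044439/547045 ≈ 31180.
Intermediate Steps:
K = 365706/547045 (K = (-3678 - 12945)/(-24864 - 111/66) = -16623/(-24864 - 111*1/66) = -16623/(-24864 - 37/22) = -16623/(-547045/22) = -16623*(-22/547045) = 365706/547045 ≈ 0.66851)
31181 - K = 31181 - 1*365706/547045 = 31181 - 365706/547045 = 17057044439/547045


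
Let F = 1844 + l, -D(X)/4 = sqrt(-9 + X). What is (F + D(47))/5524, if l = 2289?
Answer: 4133/5524 - sqrt(38)/1381 ≈ 0.74373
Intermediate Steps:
D(X) = -4*sqrt(-9 + X)
F = 4133 (F = 1844 + 2289 = 4133)
(F + D(47))/5524 = (4133 - 4*sqrt(-9 + 47))/5524 = (4133 - 4*sqrt(38))*(1/5524) = 4133/5524 - sqrt(38)/1381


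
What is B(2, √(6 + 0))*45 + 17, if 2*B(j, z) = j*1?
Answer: 62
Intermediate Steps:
B(j, z) = j/2 (B(j, z) = (j*1)/2 = j/2)
B(2, √(6 + 0))*45 + 17 = ((½)*2)*45 + 17 = 1*45 + 17 = 45 + 17 = 62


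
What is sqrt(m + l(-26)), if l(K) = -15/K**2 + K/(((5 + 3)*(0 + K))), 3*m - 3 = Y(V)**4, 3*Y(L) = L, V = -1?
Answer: sqrt(2181990)/1404 ≈ 1.0521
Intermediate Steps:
Y(L) = L/3
m = 244/243 (m = 1 + ((1/3)*(-1))**4/3 = 1 + (-1/3)**4/3 = 1 + (1/3)*(1/81) = 1 + 1/243 = 244/243 ≈ 1.0041)
l(K) = 1/8 - 15/K**2 (l(K) = -15/K**2 + K/((8*K)) = -15/K**2 + K*(1/(8*K)) = -15/K**2 + 1/8 = 1/8 - 15/K**2)
sqrt(m + l(-26)) = sqrt(244/243 + (1/8 - 15/(-26)**2)) = sqrt(244/243 + (1/8 - 15*1/676)) = sqrt(244/243 + (1/8 - 15/676)) = sqrt(244/243 + 139/1352) = sqrt(363665/328536) = sqrt(2181990)/1404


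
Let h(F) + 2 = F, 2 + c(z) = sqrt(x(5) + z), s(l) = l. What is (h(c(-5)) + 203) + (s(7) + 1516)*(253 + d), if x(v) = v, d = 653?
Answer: 1380037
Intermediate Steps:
c(z) = -2 + sqrt(5 + z)
h(F) = -2 + F
(h(c(-5)) + 203) + (s(7) + 1516)*(253 + d) = ((-2 + (-2 + sqrt(5 - 5))) + 203) + (7 + 1516)*(253 + 653) = ((-2 + (-2 + sqrt(0))) + 203) + 1523*906 = ((-2 + (-2 + 0)) + 203) + 1379838 = ((-2 - 2) + 203) + 1379838 = (-4 + 203) + 1379838 = 199 + 1379838 = 1380037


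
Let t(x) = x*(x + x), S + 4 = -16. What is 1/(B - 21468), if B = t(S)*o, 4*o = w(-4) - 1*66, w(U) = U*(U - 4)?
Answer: -1/28268 ≈ -3.5376e-5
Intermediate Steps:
S = -20 (S = -4 - 16 = -20)
w(U) = U*(-4 + U)
t(x) = 2*x² (t(x) = x*(2*x) = 2*x²)
o = -17/2 (o = (-4*(-4 - 4) - 1*66)/4 = (-4*(-8) - 66)/4 = (32 - 66)/4 = (¼)*(-34) = -17/2 ≈ -8.5000)
B = -6800 (B = (2*(-20)²)*(-17/2) = (2*400)*(-17/2) = 800*(-17/2) = -6800)
1/(B - 21468) = 1/(-6800 - 21468) = 1/(-28268) = -1/28268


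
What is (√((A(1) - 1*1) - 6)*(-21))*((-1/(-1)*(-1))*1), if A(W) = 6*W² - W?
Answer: 21*I*√2 ≈ 29.698*I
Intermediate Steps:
A(W) = -W + 6*W²
(√((A(1) - 1*1) - 6)*(-21))*((-1/(-1)*(-1))*1) = (√((1*(-1 + 6*1) - 1*1) - 6)*(-21))*((-1/(-1)*(-1))*1) = (√((1*(-1 + 6) - 1) - 6)*(-21))*((-1*(-1)*(-1))*1) = (√((1*5 - 1) - 6)*(-21))*((1*(-1))*1) = (√((5 - 1) - 6)*(-21))*(-1*1) = (√(4 - 6)*(-21))*(-1) = (√(-2)*(-21))*(-1) = ((I*√2)*(-21))*(-1) = -21*I*√2*(-1) = 21*I*√2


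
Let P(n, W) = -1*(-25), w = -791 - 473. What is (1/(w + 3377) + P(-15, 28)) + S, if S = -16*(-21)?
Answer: 762794/2113 ≈ 361.00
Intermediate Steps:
w = -1264
P(n, W) = 25
S = 336
(1/(w + 3377) + P(-15, 28)) + S = (1/(-1264 + 3377) + 25) + 336 = (1/2113 + 25) + 336 = 52826/2113 + 336 = 762794/2113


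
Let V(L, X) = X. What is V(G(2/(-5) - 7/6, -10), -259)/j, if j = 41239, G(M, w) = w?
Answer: -259/41239 ≈ -0.0062805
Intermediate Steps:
V(G(2/(-5) - 7/6, -10), -259)/j = -259/41239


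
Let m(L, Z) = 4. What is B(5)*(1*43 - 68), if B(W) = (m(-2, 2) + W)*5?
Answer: -1125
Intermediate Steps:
B(W) = 20 + 5*W (B(W) = (4 + W)*5 = 20 + 5*W)
B(5)*(1*43 - 68) = (20 + 5*5)*(1*43 - 68) = (20 + 25)*(43 - 68) = 45*(-25) = -1125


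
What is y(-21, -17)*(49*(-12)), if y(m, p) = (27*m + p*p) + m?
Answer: 175812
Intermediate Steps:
y(m, p) = p² + 28*m (y(m, p) = (27*m + p²) + m = (p² + 27*m) + m = p² + 28*m)
y(-21, -17)*(49*(-12)) = ((-17)² + 28*(-21))*(49*(-12)) = (289 - 588)*(-588) = -299*(-588) = 175812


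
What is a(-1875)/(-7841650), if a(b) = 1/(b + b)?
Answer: 1/29406187500 ≈ 3.4006e-11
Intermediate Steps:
a(b) = 1/(2*b)
a(-1875)/(-7841650) = ((½)/(-1875))/(-7841650) = ((½)*(-1/1875))*(-1/7841650) = -1/3750*(-1/7841650) = 1/29406187500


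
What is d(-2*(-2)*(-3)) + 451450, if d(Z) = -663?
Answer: 450787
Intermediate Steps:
d(-2*(-2)*(-3)) + 451450 = -663 + 451450 = 450787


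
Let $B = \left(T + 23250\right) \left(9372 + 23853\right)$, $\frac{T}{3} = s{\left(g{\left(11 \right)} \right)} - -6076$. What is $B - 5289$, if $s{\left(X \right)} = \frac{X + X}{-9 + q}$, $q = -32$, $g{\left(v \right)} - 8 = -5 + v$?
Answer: $\frac{56499360801}{41} \approx 1.378 \cdot 10^{9}$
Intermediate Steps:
$g{\left(v \right)} = 3 + v$ ($g{\left(v \right)} = 8 + \left(-5 + v\right) = 3 + v$)
$s{\left(X \right)} = - \frac{2 X}{41}$ ($s{\left(X \right)} = \frac{X + X}{-9 - 32} = \frac{2 X}{-41} = 2 X \left(- \frac{1}{41}\right) = - \frac{2 X}{41}$)
$T = \frac{747264}{41}$ ($T = 3 \left(- \frac{2 \left(3 + 11\right)}{41} - -6076\right) = 3 \left(\left(- \frac{2}{41}\right) 14 + 6076\right) = 3 \left(- \frac{28}{41} + 6076\right) = 3 \cdot \frac{249088}{41} = \frac{747264}{41} \approx 18226.0$)
$B = \frac{56499577650}{41}$ ($B = \left(\frac{747264}{41} + 23250\right) \left(9372 + 23853\right) = \frac{1700514}{41} \cdot 33225 = \frac{56499577650}{41} \approx 1.378 \cdot 10^{9}$)
$B - 5289 = \frac{56499577650}{41} - 5289 = \frac{56499360801}{41}$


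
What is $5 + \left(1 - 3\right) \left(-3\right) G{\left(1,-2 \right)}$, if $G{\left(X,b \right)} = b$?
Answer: $-7$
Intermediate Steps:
$5 + \left(1 - 3\right) \left(-3\right) G{\left(1,-2 \right)} = 5 + \left(1 - 3\right) \left(-3\right) \left(-2\right) = 5 + \left(-2\right) \left(-3\right) \left(-2\right) = 5 + 6 \left(-2\right) = 5 - 12 = -7$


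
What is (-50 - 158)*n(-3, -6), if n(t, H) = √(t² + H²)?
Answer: -624*√5 ≈ -1395.3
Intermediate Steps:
n(t, H) = √(H² + t²)
(-50 - 158)*n(-3, -6) = (-50 - 158)*√((-6)² + (-3)²) = -208*√(36 + 9) = -624*√5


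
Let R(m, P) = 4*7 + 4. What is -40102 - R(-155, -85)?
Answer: -40134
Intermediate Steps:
R(m, P) = 32 (R(m, P) = 28 + 4 = 32)
-40102 - R(-155, -85) = -40102 - 1*32 = -40102 - 32 = -40134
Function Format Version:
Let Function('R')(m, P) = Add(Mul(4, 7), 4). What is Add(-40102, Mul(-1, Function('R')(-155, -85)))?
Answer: -40134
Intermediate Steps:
Function('R')(m, P) = 32 (Function('R')(m, P) = Add(28, 4) = 32)
Add(-40102, Mul(-1, Function('R')(-155, -85))) = Add(-40102, Mul(-1, 32)) = Add(-40102, -32) = -40134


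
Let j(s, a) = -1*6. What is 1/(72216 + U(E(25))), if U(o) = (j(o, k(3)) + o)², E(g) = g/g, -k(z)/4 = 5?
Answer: 1/72241 ≈ 1.3843e-5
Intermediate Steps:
k(z) = -20 (k(z) = -4*5 = -20)
j(s, a) = -6
E(g) = 1
U(o) = (-6 + o)²
1/(72216 + U(E(25))) = 1/(72216 + (-6 + 1)²) = 1/(72216 + (-5)²) = 1/(72216 + 25) = 1/72241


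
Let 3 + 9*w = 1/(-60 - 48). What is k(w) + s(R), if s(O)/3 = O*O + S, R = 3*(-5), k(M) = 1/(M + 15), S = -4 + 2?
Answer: 9537567/14255 ≈ 669.07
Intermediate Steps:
w = -325/972 (w = -⅓ + 1/(9*(-60 - 48)) = -⅓ + (⅑)/(-108) = -⅓ + (⅑)*(-1/108) = -⅓ - 1/972 = -325/972 ≈ -0.33436)
S = -2
k(M) = 1/(15 + M)
R = -15
s(O) = -6 + 3*O² (s(O) = 3*(O*O - 2) = 3*(O² - 2) = 3*(-2 + O²) = -6 + 3*O²)
k(w) + s(R) = 1/(15 - 325/972) + (-6 + 3*(-15)²) = 1/(14255/972) + (-6 + 3*225) = 972/14255 + (-6 + 675) = 972/14255 + 669 = 9537567/14255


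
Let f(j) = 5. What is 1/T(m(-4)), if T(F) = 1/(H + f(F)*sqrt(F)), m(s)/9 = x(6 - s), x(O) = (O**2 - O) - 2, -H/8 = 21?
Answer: -168 + 30*sqrt(22) ≈ -27.288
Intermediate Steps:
H = -168 (H = -8*21 = -168)
x(O) = -2 + O**2 - O
m(s) = -72 + 9*s + 9*(6 - s)**2 (m(s) = 9*(-2 + (6 - s)**2 - (6 - s)) = 9*(-2 + (6 - s)**2 + (-6 + s)) = 9*(-8 + s + (6 - s)**2) = -72 + 9*s + 9*(6 - s)**2)
T(F) = 1/(-168 + 5*sqrt(F))
1/T(m(-4)) = 1/(1/(-168 + 5*sqrt(-72 + 9*(-4) + 9*(-6 - 4)**2))) = 1/(1/(-168 + 5*sqrt(-72 - 36 + 9*(-10)**2))) = 1/(1/(-168 + 5*sqrt(-72 - 36 + 9*100))) = 1/(1/(-168 + 5*sqrt(-72 - 36 + 900))) = 1/(1/(-168 + 5*sqrt(792))) = 1/(1/(-168 + 5*(6*sqrt(22)))) = 1/(1/(-168 + 30*sqrt(22))) = -168 + 30*sqrt(22)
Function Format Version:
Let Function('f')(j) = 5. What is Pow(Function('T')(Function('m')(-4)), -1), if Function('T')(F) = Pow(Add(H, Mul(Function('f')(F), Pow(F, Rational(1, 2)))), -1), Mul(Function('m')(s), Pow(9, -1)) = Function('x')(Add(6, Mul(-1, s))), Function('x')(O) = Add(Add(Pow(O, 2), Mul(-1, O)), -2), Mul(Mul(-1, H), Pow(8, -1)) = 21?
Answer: Add(-168, Mul(30, Pow(22, Rational(1, 2)))) ≈ -27.288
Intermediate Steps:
H = -168 (H = Mul(-8, 21) = -168)
Function('x')(O) = Add(-2, Pow(O, 2), Mul(-1, O))
Function('m')(s) = Add(-72, Mul(9, s), Mul(9, Pow(Add(6, Mul(-1, s)), 2))) (Function('m')(s) = Mul(9, Add(-2, Pow(Add(6, Mul(-1, s)), 2), Mul(-1, Add(6, Mul(-1, s))))) = Mul(9, Add(-2, Pow(Add(6, Mul(-1, s)), 2), Add(-6, s))) = Mul(9, Add(-8, s, Pow(Add(6, Mul(-1, s)), 2))) = Add(-72, Mul(9, s), Mul(9, Pow(Add(6, Mul(-1, s)), 2))))
Function('T')(F) = Pow(Add(-168, Mul(5, Pow(F, Rational(1, 2)))), -1)
Pow(Function('T')(Function('m')(-4)), -1) = Pow(Pow(Add(-168, Mul(5, Pow(Add(-72, Mul(9, -4), Mul(9, Pow(Add(-6, -4), 2))), Rational(1, 2)))), -1), -1) = Pow(Pow(Add(-168, Mul(5, Pow(Add(-72, -36, Mul(9, Pow(-10, 2))), Rational(1, 2)))), -1), -1) = Pow(Pow(Add(-168, Mul(5, Pow(Add(-72, -36, Mul(9, 100)), Rational(1, 2)))), -1), -1) = Pow(Pow(Add(-168, Mul(5, Pow(Add(-72, -36, 900), Rational(1, 2)))), -1), -1) = Pow(Pow(Add(-168, Mul(5, Pow(792, Rational(1, 2)))), -1), -1) = Pow(Pow(Add(-168, Mul(5, Mul(6, Pow(22, Rational(1, 2))))), -1), -1) = Pow(Pow(Add(-168, Mul(30, Pow(22, Rational(1, 2)))), -1), -1) = Add(-168, Mul(30, Pow(22, Rational(1, 2))))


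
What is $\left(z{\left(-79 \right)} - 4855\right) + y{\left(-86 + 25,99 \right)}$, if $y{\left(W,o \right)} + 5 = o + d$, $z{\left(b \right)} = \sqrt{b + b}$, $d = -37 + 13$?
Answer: $-4785 + i \sqrt{158} \approx -4785.0 + 12.57 i$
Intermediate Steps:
$d = -24$
$z{\left(b \right)} = \sqrt{2} \sqrt{b}$ ($z{\left(b \right)} = \sqrt{2 b} = \sqrt{2} \sqrt{b}$)
$y{\left(W,o \right)} = -29 + o$ ($y{\left(W,o \right)} = -5 + \left(o - 24\right) = -5 + \left(-24 + o\right) = -29 + o$)
$\left(z{\left(-79 \right)} - 4855\right) + y{\left(-86 + 25,99 \right)} = \left(\sqrt{2} \sqrt{-79} - 4855\right) + \left(-29 + 99\right) = \left(\sqrt{2} i \sqrt{79} - 4855\right) + 70 = \left(i \sqrt{158} - 4855\right) + 70 = \left(-4855 + i \sqrt{158}\right) + 70 = -4785 + i \sqrt{158}$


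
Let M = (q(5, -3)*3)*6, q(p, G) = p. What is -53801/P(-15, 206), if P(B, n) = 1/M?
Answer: -4842090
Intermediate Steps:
M = 90 (M = (5*3)*6 = 15*6 = 90)
P(B, n) = 1/90
-53801/P(-15, 206) = -53801/1/90 = -53801*90 = -4842090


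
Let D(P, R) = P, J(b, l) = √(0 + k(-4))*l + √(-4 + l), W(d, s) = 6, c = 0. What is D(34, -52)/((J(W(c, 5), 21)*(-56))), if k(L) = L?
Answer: 17/(28*(-√17 - 42*I)) ≈ -0.0014056 + 0.014318*I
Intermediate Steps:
J(b, l) = √(-4 + l) + 2*I*l (J(b, l) = √(0 - 4)*l + √(-4 + l) = √(-4)*l + √(-4 + l) = (2*I)*l + √(-4 + l) = 2*I*l + √(-4 + l) = √(-4 + l) + 2*I*l)
D(34, -52)/((J(W(c, 5), 21)*(-56))) = 34/(((√(-4 + 21) + 2*I*21)*(-56))) = 34/(((√17 + 42*I)*(-56))) = 34/(-2352*I - 56*√17)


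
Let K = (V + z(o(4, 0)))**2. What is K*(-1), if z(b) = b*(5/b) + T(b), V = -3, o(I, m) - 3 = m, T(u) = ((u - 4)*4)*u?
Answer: -100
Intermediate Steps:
T(u) = u*(-16 + 4*u) (T(u) = ((-4 + u)*4)*u = (-16 + 4*u)*u = u*(-16 + 4*u))
o(I, m) = 3 + m
z(b) = 5 + 4*b*(-4 + b) (z(b) = b*(5/b) + 4*b*(-4 + b) = 5 + 4*b*(-4 + b))
K = 100 (K = (-3 + (5 + 4*(3 + 0)*(-4 + (3 + 0))))**2 = (-3 + (5 + 4*3*(-4 + 3)))**2 = (-3 + (5 + 4*3*(-1)))**2 = (-3 + (5 - 12))**2 = (-3 - 7)**2 = (-10)**2 = 100)
K*(-1) = 100*(-1) = -100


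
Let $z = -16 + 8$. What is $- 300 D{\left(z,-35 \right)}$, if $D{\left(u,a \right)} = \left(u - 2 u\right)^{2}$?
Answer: $-19200$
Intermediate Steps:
$z = -8$
$D{\left(u,a \right)} = u^{2}$ ($D{\left(u,a \right)} = \left(- u\right)^{2} = u^{2}$)
$- 300 D{\left(z,-35 \right)} = - 300 \left(-8\right)^{2} = \left(-300\right) 64 = -19200$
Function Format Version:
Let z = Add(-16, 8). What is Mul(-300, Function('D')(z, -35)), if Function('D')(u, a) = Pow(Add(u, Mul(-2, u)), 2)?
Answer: -19200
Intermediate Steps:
z = -8
Function('D')(u, a) = Pow(u, 2) (Function('D')(u, a) = Pow(Mul(-1, u), 2) = Pow(u, 2))
Mul(-300, Function('D')(z, -35)) = Mul(-300, Pow(-8, 2)) = Mul(-300, 64) = -19200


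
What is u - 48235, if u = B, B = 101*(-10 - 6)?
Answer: -49851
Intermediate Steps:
B = -1616 (B = 101*(-16) = -1616)
u = -1616
u - 48235 = -1616 - 48235 = -49851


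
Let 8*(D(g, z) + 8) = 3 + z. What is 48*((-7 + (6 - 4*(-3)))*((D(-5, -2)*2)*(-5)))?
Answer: 41580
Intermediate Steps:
D(g, z) = -61/8 + z/8 (D(g, z) = -8 + (3 + z)/8 = -8 + (3/8 + z/8) = -61/8 + z/8)
48*((-7 + (6 - 4*(-3)))*((D(-5, -2)*2)*(-5))) = 48*((-7 + (6 - 4*(-3)))*(((-61/8 + (⅛)*(-2))*2)*(-5))) = 48*((-7 + (6 + 12))*(((-61/8 - ¼)*2)*(-5))) = 48*((-7 + 18)*(-63/8*2*(-5))) = 48*(11*(-63/4*(-5))) = 48*(11*(315/4)) = 48*(3465/4) = 41580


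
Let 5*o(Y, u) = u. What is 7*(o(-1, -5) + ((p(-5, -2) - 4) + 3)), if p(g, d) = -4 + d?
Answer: -56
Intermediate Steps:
o(Y, u) = u/5
7*(o(-1, -5) + ((p(-5, -2) - 4) + 3)) = 7*((⅕)*(-5) + (((-4 - 2) - 4) + 3)) = 7*(-1 + ((-6 - 4) + 3)) = 7*(-1 + (-10 + 3)) = 7*(-1 - 7) = 7*(-8) = -56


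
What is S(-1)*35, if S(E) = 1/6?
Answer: 35/6 ≈ 5.8333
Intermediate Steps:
S(E) = ⅙
S(-1)*35 = (⅙)*35 = 35/6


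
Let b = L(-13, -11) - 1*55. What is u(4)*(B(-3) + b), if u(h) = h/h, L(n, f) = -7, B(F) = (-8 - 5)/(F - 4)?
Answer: -421/7 ≈ -60.143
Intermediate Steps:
B(F) = -13/(-4 + F)
u(h) = 1
b = -62 (b = -7 - 1*55 = -7 - 55 = -62)
u(4)*(B(-3) + b) = 1*(-13/(-4 - 3) - 62) = 1*(-13/(-7) - 62) = 1*(-13*(-⅐) - 62) = 1*(13/7 - 62) = 1*(-421/7) = -421/7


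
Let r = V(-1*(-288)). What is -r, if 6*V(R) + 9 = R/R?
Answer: 4/3 ≈ 1.3333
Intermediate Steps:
V(R) = -4/3 (V(R) = -3/2 + (R/R)/6 = -3/2 + (1/6)*1 = -3/2 + 1/6 = -4/3)
r = -4/3 ≈ -1.3333
-r = -1*(-4/3) = 4/3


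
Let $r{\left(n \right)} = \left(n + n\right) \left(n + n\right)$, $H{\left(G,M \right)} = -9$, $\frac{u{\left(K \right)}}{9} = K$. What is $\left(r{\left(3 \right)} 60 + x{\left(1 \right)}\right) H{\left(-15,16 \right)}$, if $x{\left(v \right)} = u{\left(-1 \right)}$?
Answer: $-19359$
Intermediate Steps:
$u{\left(K \right)} = 9 K$
$x{\left(v \right)} = -9$ ($x{\left(v \right)} = 9 \left(-1\right) = -9$)
$r{\left(n \right)} = 4 n^{2}$ ($r{\left(n \right)} = 2 n 2 n = 4 n^{2}$)
$\left(r{\left(3 \right)} 60 + x{\left(1 \right)}\right) H{\left(-15,16 \right)} = \left(4 \cdot 3^{2} \cdot 60 - 9\right) \left(-9\right) = \left(4 \cdot 9 \cdot 60 - 9\right) \left(-9\right) = \left(36 \cdot 60 - 9\right) \left(-9\right) = \left(2160 - 9\right) \left(-9\right) = 2151 \left(-9\right) = -19359$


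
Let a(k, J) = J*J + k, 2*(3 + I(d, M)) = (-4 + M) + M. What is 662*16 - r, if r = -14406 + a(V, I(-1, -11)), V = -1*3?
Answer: 24745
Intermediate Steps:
I(d, M) = -5 + M (I(d, M) = -3 + ((-4 + M) + M)/2 = -3 + (-4 + 2*M)/2 = -3 + (-2 + M) = -5 + M)
V = -3
a(k, J) = k + J² (a(k, J) = J² + k = k + J²)
r = -14153 (r = -14406 + (-3 + (-5 - 11)²) = -14406 + (-3 + (-16)²) = -14406 + (-3 + 256) = -14406 + 253 = -14153)
662*16 - r = 662*16 - 1*(-14153) = 10592 + 14153 = 24745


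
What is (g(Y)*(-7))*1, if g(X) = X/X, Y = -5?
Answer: -7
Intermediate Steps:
g(X) = 1
(g(Y)*(-7))*1 = (1*(-7))*1 = -7*1 = -7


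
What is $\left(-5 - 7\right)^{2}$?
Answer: $144$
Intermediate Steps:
$\left(-5 - 7\right)^{2} = \left(-12\right)^{2} = 144$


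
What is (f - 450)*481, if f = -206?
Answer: -315536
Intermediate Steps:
(f - 450)*481 = (-206 - 450)*481 = -656*481 = -315536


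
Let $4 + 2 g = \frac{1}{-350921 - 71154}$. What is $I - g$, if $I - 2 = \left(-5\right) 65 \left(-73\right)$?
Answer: $\frac{20030835351}{844150} \approx 23729.0$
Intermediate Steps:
$I = 23727$ ($I = 2 + \left(-5\right) 65 \left(-73\right) = 2 - -23725 = 2 + 23725 = 23727$)
$g = - \frac{1688301}{844150}$ ($g = -2 + \frac{1}{2 \left(-350921 - 71154\right)} = -2 + \frac{1}{2 \left(-422075\right)} = -2 + \frac{1}{2} \left(- \frac{1}{422075}\right) = -2 - \frac{1}{844150} = - \frac{1688301}{844150} \approx -2.0$)
$I - g = 23727 - - \frac{1688301}{844150} = 23727 + \frac{1688301}{844150} = \frac{20030835351}{844150}$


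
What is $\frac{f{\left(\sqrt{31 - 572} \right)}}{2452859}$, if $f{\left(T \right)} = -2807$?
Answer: $- \frac{2807}{2452859} \approx -0.0011444$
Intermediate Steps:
$\frac{f{\left(\sqrt{31 - 572} \right)}}{2452859} = - \frac{2807}{2452859}$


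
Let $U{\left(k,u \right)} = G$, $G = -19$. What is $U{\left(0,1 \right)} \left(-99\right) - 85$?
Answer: $1796$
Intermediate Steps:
$U{\left(k,u \right)} = -19$
$U{\left(0,1 \right)} \left(-99\right) - 85 = \left(-19\right) \left(-99\right) - 85 = 1881 - 85 = 1796$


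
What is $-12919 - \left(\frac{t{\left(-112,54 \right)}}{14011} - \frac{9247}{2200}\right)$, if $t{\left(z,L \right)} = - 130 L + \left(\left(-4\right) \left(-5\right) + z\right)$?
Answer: $- \frac{398072633683}{30824200} \approx -12914.0$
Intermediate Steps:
$t{\left(z,L \right)} = 20 + z - 130 L$ ($t{\left(z,L \right)} = - 130 L + \left(20 + z\right) = 20 + z - 130 L$)
$-12919 - \left(\frac{t{\left(-112,54 \right)}}{14011} - \frac{9247}{2200}\right) = -12919 - \left(\frac{20 - 112 - 7020}{14011} - \frac{9247}{2200}\right) = -12919 - \left(\left(20 - 112 - 7020\right) \frac{1}{14011} - \frac{9247}{2200}\right) = -12919 - \left(\left(-7112\right) \frac{1}{14011} - \frac{9247}{2200}\right) = -12919 - \left(- \frac{7112}{14011} - \frac{9247}{2200}\right) = -12919 - - \frac{145206117}{30824200} = -12919 + \frac{145206117}{30824200} = - \frac{398072633683}{30824200}$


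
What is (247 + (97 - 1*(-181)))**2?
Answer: 275625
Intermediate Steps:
(247 + (97 - 1*(-181)))**2 = (247 + (97 + 181))**2 = (247 + 278)**2 = 525**2 = 275625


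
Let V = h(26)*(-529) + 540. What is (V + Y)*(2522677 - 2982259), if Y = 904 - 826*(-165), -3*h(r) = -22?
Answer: -61517195416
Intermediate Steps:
h(r) = 22/3 (h(r) = -⅓*(-22) = 22/3)
Y = 137194 (Y = 904 + 136290 = 137194)
V = -10018/3 (V = (22/3)*(-529) + 540 = -11638/3 + 540 = -10018/3 ≈ -3339.3)
(V + Y)*(2522677 - 2982259) = (-10018/3 + 137194)*(2522677 - 2982259) = (401564/3)*(-459582) = -61517195416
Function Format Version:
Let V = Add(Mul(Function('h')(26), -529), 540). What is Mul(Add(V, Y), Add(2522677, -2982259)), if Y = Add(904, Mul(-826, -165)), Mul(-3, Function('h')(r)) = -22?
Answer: -61517195416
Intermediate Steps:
Function('h')(r) = Rational(22, 3) (Function('h')(r) = Mul(Rational(-1, 3), -22) = Rational(22, 3))
Y = 137194 (Y = Add(904, 136290) = 137194)
V = Rational(-10018, 3) (V = Add(Mul(Rational(22, 3), -529), 540) = Add(Rational(-11638, 3), 540) = Rational(-10018, 3) ≈ -3339.3)
Mul(Add(V, Y), Add(2522677, -2982259)) = Mul(Add(Rational(-10018, 3), 137194), Add(2522677, -2982259)) = Mul(Rational(401564, 3), -459582) = -61517195416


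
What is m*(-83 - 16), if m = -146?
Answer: 14454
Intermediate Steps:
m*(-83 - 16) = -146*(-83 - 16) = -146*(-99) = 14454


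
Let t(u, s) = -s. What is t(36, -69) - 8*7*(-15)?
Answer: 909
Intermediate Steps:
t(36, -69) - 8*7*(-15) = -1*(-69) - 8*7*(-15) = 69 - 56*(-15) = 69 + 840 = 909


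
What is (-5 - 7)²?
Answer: 144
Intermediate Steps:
(-5 - 7)² = (-12)² = 144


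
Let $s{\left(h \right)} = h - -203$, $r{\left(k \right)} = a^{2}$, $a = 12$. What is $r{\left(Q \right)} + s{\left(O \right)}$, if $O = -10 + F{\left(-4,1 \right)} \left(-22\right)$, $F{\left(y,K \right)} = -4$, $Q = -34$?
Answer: $425$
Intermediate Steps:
$O = 78$ ($O = -10 - -88 = -10 + 88 = 78$)
$r{\left(k \right)} = 144$ ($r{\left(k \right)} = 12^{2} = 144$)
$s{\left(h \right)} = 203 + h$ ($s{\left(h \right)} = h + 203 = 203 + h$)
$r{\left(Q \right)} + s{\left(O \right)} = 144 + \left(203 + 78\right) = 144 + 281 = 425$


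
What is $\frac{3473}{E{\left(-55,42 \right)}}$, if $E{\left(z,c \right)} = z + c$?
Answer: $- \frac{3473}{13} \approx -267.15$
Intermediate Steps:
$E{\left(z,c \right)} = c + z$
$\frac{3473}{E{\left(-55,42 \right)}} = \frac{3473}{42 - 55} = \frac{3473}{-13} = 3473 \left(- \frac{1}{13}\right) = - \frac{3473}{13}$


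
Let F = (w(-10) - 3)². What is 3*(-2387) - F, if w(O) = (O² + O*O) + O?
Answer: -42130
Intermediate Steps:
w(O) = O + 2*O² (w(O) = (O² + O²) + O = 2*O² + O = O + 2*O²)
F = 34969 (F = (-10*(1 + 2*(-10)) - 3)² = (-10*(1 - 20) - 3)² = (-10*(-19) - 3)² = (190 - 3)² = 187² = 34969)
3*(-2387) - F = 3*(-2387) - 1*34969 = -7161 - 34969 = -42130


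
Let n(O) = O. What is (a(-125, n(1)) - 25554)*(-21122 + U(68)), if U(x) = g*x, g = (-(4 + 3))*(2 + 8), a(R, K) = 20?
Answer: 660870988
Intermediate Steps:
g = -70 (g = -1*7*10 = -7*10 = -70)
U(x) = -70*x
(a(-125, n(1)) - 25554)*(-21122 + U(68)) = (20 - 25554)*(-21122 - 70*68) = -25534*(-21122 - 4760) = -25534*(-25882) = 660870988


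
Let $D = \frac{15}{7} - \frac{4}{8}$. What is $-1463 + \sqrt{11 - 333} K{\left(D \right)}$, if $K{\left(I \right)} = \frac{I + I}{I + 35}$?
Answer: $-1463 + \frac{46 i \sqrt{322}}{513} \approx -1463.0 + 1.609 i$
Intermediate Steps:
$D = \frac{23}{14}$ ($D = 15 \cdot \frac{1}{7} - \frac{1}{2} = \frac{15}{7} - \frac{1}{2} = \frac{23}{14} \approx 1.6429$)
$K{\left(I \right)} = \frac{2 I}{35 + I}$
$-1463 + \sqrt{11 - 333} K{\left(D \right)} = -1463 + \sqrt{11 - 333} \cdot 2 \cdot \frac{23}{14} \frac{1}{35 + \frac{23}{14}} = -1463 + \sqrt{-322} \cdot 2 \cdot \frac{23}{14} \frac{1}{\frac{513}{14}} = -1463 + i \sqrt{322} \cdot 2 \cdot \frac{23}{14} \cdot \frac{14}{513} = -1463 + i \sqrt{322} \cdot \frac{46}{513} = -1463 + \frac{46 i \sqrt{322}}{513}$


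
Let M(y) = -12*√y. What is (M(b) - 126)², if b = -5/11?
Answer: 173916/11 + 3024*I*√55/11 ≈ 15811.0 + 2038.8*I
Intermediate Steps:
b = -5/11 (b = -5*1/11 = -5/11 ≈ -0.45455)
(M(b) - 126)² = (-12*I*√55/11 - 126)² = (-126 - 12*I*√55/11)²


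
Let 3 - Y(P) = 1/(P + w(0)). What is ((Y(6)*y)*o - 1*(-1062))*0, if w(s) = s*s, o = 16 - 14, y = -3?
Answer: 0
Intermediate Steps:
o = 2
w(s) = s²
Y(P) = 3 - 1/P (Y(P) = 3 - 1/(P + 0²) = 3 - 1/(P + 0) = 3 - 1/P)
((Y(6)*y)*o - 1*(-1062))*0 = (((3 - 1/6)*(-3))*2 - 1*(-1062))*0 = (((3 - 1*⅙)*(-3))*2 + 1062)*0 = (((3 - ⅙)*(-3))*2 + 1062)*0 = (((17/6)*(-3))*2 + 1062)*0 = (-17/2*2 + 1062)*0 = (-17 + 1062)*0 = 1045*0 = 0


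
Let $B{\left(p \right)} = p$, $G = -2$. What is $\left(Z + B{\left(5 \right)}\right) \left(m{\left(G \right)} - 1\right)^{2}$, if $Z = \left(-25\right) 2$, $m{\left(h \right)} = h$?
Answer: $-405$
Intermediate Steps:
$Z = -50$
$\left(Z + B{\left(5 \right)}\right) \left(m{\left(G \right)} - 1\right)^{2} = \left(-50 + 5\right) \left(-2 - 1\right)^{2} = - 45 \left(-3\right)^{2} = \left(-45\right) 9 = -405$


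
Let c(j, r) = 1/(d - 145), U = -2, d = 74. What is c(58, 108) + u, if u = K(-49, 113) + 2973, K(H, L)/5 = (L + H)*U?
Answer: 165642/71 ≈ 2333.0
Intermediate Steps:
K(H, L) = -10*H - 10*L (K(H, L) = 5*((L + H)*(-2)) = 5*((H + L)*(-2)) = 5*(-2*H - 2*L) = -10*H - 10*L)
u = 2333 (u = (-10*(-49) - 10*113) + 2973 = (490 - 1130) + 2973 = -640 + 2973 = 2333)
c(j, r) = -1/71 (c(j, r) = 1/(74 - 145) = 1/(-71) = -1/71)
c(58, 108) + u = -1/71 + 2333 = 165642/71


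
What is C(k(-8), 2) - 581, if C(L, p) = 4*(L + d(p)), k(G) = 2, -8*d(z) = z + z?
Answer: -575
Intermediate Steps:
d(z) = -z/4 (d(z) = -(z + z)/8 = -z/4)
C(L, p) = -p + 4*L (C(L, p) = 4*(L - p/4) = -p + 4*L)
C(k(-8), 2) - 581 = (-1*2 + 4*2) - 581 = (-2 + 8) - 581 = 6 - 581 = -575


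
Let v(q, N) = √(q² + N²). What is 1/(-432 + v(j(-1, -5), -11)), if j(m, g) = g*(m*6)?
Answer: -432/185603 - √1021/185603 ≈ -0.0024997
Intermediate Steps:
j(m, g) = 6*g*m (j(m, g) = g*(6*m) = 6*g*m)
v(q, N) = √(N² + q²)
1/(-432 + v(j(-1, -5), -11)) = 1/(-432 + √((-11)² + (6*(-5)*(-1))²)) = 1/(-432 + √(121 + 30²)) = 1/(-432 + √(121 + 900)) = 1/(-432 + √1021)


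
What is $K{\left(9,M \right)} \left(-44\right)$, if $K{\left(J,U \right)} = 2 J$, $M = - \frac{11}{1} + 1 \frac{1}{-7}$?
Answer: $-792$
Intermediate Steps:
$M = - \frac{78}{7}$ ($M = \left(-11\right) 1 + 1 \left(- \frac{1}{7}\right) = -11 - \frac{1}{7} = - \frac{78}{7} \approx -11.143$)
$K{\left(9,M \right)} \left(-44\right) = 2 \cdot 9 \left(-44\right) = 18 \left(-44\right) = -792$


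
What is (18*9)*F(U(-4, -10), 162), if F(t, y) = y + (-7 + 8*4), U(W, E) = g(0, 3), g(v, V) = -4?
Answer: 30294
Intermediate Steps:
U(W, E) = -4
F(t, y) = 25 + y (F(t, y) = y + (-7 + 32) = y + 25 = 25 + y)
(18*9)*F(U(-4, -10), 162) = (18*9)*(25 + 162) = 162*187 = 30294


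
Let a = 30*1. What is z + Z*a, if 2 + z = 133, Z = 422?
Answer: 12791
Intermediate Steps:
z = 131 (z = -2 + 133 = 131)
a = 30
z + Z*a = 131 + 422*30 = 131 + 12660 = 12791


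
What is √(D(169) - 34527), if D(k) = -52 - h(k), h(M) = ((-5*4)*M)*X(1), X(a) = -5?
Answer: I*√51479 ≈ 226.89*I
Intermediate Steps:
h(M) = 100*M (h(M) = ((-5*4)*M)*(-5) = -20*M*(-5) = 100*M)
D(k) = -52 - 100*k
√(D(169) - 34527) = √((-52 - 100*169) - 34527) = √((-52 - 16900) - 34527) = √(-16952 - 34527) = √(-51479) = I*√51479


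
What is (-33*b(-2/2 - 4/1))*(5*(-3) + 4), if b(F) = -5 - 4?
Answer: -3267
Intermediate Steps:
b(F) = -9
(-33*b(-2/2 - 4/1))*(5*(-3) + 4) = (-33*(-9))*(5*(-3) + 4) = 297*(-15 + 4) = 297*(-11) = -3267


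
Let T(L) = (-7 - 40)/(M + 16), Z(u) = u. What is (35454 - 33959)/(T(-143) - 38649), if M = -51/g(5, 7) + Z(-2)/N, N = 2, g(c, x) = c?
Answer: -35880/927811 ≈ -0.038672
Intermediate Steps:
M = -56/5 (M = -51/5 - 2/2 = -51*⅕ - 2*½ = -51/5 - 1 = -56/5 ≈ -11.200)
T(L) = -235/24 (T(L) = (-7 - 40)/(-56/5 + 16) = -47/24/5 = -47*5/24 = -235/24)
(35454 - 33959)/(T(-143) - 38649) = (35454 - 33959)/(-235/24 - 38649) = 1495/(-927811/24) = 1495*(-24/927811) = -35880/927811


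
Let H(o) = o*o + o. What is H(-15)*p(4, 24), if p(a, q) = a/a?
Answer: 210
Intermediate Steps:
p(a, q) = 1
H(o) = o + o**2 (H(o) = o**2 + o = o + o**2)
H(-15)*p(4, 24) = -15*(1 - 15)*1 = -15*(-14)*1 = 210*1 = 210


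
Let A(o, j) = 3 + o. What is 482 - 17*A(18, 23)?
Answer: 125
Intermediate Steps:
482 - 17*A(18, 23) = 482 - 17*(3 + 18) = 482 - 17*21 = 482 - 357 = 125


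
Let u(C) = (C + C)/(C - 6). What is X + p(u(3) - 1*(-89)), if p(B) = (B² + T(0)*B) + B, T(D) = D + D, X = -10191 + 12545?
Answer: 10010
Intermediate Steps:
u(C) = 2*C/(-6 + C) (u(C) = (2*C)/(-6 + C) = 2*C/(-6 + C))
X = 2354
T(D) = 2*D
p(B) = B + B² (p(B) = (B² + (2*0)*B) + B = (B² + 0*B) + B = (B² + 0) + B = B² + B = B + B²)
X + p(u(3) - 1*(-89)) = 2354 + (2*3/(-6 + 3) - 1*(-89))*(1 + (2*3/(-6 + 3) - 1*(-89))) = 2354 + (2*3/(-3) + 89)*(1 + (2*3/(-3) + 89)) = 2354 + (2*3*(-⅓) + 89)*(1 + (2*3*(-⅓) + 89)) = 2354 + (-2 + 89)*(1 + (-2 + 89)) = 2354 + 87*(1 + 87) = 2354 + 87*88 = 2354 + 7656 = 10010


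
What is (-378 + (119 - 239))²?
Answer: 248004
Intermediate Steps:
(-378 + (119 - 239))² = (-378 - 120)² = (-498)² = 248004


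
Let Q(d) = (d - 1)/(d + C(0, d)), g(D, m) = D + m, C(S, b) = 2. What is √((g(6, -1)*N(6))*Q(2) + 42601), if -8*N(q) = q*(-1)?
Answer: √681631/4 ≈ 206.40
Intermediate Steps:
Q(d) = (-1 + d)/(2 + d) (Q(d) = (d - 1)/(d + 2) = (-1 + d)/(2 + d))
N(q) = q/8 (N(q) = -q*(-1)/8 = -(-1)*q/8 = q/8)
√((g(6, -1)*N(6))*Q(2) + 42601) = √(((6 - 1)*((⅛)*6))*((-1 + 2)/(2 + 2)) + 42601) = √((5*(¾))*(1/4) + 42601) = √(15*((¼)*1)/4 + 42601) = √((15/4)*(¼) + 42601) = √(15/16 + 42601) = √(681631/16) = √681631/4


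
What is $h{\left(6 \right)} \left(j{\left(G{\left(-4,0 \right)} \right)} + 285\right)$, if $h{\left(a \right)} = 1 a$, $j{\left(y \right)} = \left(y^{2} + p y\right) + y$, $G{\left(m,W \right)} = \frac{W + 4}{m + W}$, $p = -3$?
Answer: $1728$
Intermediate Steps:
$G{\left(m,W \right)} = \frac{4 + W}{W + m}$
$j{\left(y \right)} = y^{2} - 2 y$ ($j{\left(y \right)} = \left(y^{2} - 3 y\right) + y = y^{2} - 2 y$)
$h{\left(a \right)} = a$
$h{\left(6 \right)} \left(j{\left(G{\left(-4,0 \right)} \right)} + 285\right) = 6 \left(\frac{4 + 0}{0 - 4} \left(-2 + \frac{4 + 0}{0 - 4}\right) + 285\right) = 6 \left(\frac{1}{-4} \cdot 4 \left(-2 + \frac{1}{-4} \cdot 4\right) + 285\right) = 6 \left(\left(- \frac{1}{4}\right) 4 \left(-2 - 1\right) + 285\right) = 6 \left(- (-2 - 1) + 285\right) = 6 \left(\left(-1\right) \left(-3\right) + 285\right) = 6 \left(3 + 285\right) = 6 \cdot 288 = 1728$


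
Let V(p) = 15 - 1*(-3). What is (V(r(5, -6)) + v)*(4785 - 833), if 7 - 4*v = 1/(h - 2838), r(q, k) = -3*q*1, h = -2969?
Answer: 453248952/5807 ≈ 78052.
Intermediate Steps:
r(q, k) = -3*q
v = 20325/11614 (v = 7/4 - 1/(4*(-2969 - 2838)) = 7/4 - ¼/(-5807) = 7/4 - ¼*(-1/5807) = 7/4 + 1/23228 = 20325/11614 ≈ 1.7500)
V(p) = 18 (V(p) = 15 + 3 = 18)
(V(r(5, -6)) + v)*(4785 - 833) = (18 + 20325/11614)*(4785 - 833) = (229377/11614)*3952 = 453248952/5807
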